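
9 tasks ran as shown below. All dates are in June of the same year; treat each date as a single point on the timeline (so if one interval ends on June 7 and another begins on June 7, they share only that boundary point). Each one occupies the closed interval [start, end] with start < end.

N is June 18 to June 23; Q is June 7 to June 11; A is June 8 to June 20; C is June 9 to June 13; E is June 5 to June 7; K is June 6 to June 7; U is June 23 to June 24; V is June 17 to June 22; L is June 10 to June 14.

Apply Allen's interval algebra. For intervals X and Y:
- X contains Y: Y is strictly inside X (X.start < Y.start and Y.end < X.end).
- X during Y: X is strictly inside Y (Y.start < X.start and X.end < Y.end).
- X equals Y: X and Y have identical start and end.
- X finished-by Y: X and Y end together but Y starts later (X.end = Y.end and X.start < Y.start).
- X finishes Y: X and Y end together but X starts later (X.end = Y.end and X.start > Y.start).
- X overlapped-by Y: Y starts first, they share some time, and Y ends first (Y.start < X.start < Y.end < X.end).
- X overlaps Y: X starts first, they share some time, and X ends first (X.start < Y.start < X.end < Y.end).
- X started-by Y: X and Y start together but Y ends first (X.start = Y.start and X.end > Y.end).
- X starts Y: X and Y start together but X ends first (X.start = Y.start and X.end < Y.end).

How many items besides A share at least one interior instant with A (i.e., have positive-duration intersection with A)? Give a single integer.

Target A = [June 8, June 20].
C [June 9, June 13] → during → counts.
E [June 5, June 7] → before → no.
K [June 6, June 7] → before → no.
L [June 10, June 14] → during → counts.
N [June 18, June 23] → overlapped-by → counts.
Q [June 7, June 11] → overlaps → counts.
U [June 23, June 24] → after → no.
V [June 17, June 22] → overlapped-by → counts.
Total: 5.

5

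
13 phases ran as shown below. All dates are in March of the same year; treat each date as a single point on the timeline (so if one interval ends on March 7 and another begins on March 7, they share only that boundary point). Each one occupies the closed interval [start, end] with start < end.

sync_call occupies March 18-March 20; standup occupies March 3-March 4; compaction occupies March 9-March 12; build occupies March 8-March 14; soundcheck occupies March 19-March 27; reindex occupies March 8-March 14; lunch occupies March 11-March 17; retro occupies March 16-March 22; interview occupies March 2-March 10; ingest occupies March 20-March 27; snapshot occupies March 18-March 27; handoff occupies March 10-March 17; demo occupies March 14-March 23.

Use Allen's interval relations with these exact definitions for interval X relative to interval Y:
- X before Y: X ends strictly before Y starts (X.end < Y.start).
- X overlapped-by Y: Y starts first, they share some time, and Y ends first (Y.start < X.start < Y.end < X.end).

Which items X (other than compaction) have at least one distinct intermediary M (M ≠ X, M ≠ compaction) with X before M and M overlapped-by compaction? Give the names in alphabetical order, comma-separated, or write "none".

Target compaction = [March 9, March 12].
Intermediaries M with M overlapped-by compaction: handoff, lunch.
Via handoff — items with X before handoff: standup.
Via lunch — items with X before lunch: interview, standup.
Union: interview, standup.

interview, standup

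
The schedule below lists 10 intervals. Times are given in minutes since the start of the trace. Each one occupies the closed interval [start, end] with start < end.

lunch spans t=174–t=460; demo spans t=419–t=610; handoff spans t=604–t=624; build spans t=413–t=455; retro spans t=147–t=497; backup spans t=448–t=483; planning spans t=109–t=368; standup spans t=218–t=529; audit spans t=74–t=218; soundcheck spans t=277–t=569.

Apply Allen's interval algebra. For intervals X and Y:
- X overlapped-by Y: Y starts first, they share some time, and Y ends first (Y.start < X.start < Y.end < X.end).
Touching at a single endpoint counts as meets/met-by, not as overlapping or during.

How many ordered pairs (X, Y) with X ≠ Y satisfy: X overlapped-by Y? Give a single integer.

Checking all 90 ordered pairs for relation 'overlapped-by'; matching pairs in alphabetical order:
(backup, build): backup overlapped-by build ✓
(backup, lunch): backup overlapped-by lunch ✓
(demo, build): demo overlapped-by build ✓
(demo, lunch): demo overlapped-by lunch ✓
(demo, retro): demo overlapped-by retro ✓
(demo, soundcheck): demo overlapped-by soundcheck ✓
(demo, standup): demo overlapped-by standup ✓
(handoff, demo): handoff overlapped-by demo ✓
(lunch, audit): lunch overlapped-by audit ✓
(lunch, planning): lunch overlapped-by planning ✓
(planning, audit): planning overlapped-by audit ✓
(retro, audit): retro overlapped-by audit ✓
(retro, planning): retro overlapped-by planning ✓
(soundcheck, lunch): soundcheck overlapped-by lunch ✓
(soundcheck, planning): soundcheck overlapped-by planning ✓
(soundcheck, retro): soundcheck overlapped-by retro ✓
(soundcheck, standup): soundcheck overlapped-by standup ✓
(standup, lunch): standup overlapped-by lunch ✓
(standup, planning): standup overlapped-by planning ✓
(standup, retro): standup overlapped-by retro ✓
Count: 20.

20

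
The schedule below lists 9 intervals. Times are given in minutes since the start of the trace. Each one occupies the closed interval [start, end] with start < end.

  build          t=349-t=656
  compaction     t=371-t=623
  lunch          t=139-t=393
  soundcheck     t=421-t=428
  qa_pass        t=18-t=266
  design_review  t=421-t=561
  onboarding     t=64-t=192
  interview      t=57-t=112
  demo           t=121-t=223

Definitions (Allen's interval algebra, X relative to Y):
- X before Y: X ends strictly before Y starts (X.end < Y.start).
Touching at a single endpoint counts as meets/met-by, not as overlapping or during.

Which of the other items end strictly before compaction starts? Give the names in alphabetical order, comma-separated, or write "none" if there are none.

demo, interview, onboarding, qa_pass

Target compaction = [t=371, t=623].
build [t=349, t=656] → contains → no.
demo [t=121, t=223] → before → yes.
design_review [t=421, t=561] → during → no.
interview [t=57, t=112] → before → yes.
lunch [t=139, t=393] → overlaps → no.
onboarding [t=64, t=192] → before → yes.
qa_pass [t=18, t=266] → before → yes.
soundcheck [t=421, t=428] → during → no.
Result: demo, interview, onboarding, qa_pass.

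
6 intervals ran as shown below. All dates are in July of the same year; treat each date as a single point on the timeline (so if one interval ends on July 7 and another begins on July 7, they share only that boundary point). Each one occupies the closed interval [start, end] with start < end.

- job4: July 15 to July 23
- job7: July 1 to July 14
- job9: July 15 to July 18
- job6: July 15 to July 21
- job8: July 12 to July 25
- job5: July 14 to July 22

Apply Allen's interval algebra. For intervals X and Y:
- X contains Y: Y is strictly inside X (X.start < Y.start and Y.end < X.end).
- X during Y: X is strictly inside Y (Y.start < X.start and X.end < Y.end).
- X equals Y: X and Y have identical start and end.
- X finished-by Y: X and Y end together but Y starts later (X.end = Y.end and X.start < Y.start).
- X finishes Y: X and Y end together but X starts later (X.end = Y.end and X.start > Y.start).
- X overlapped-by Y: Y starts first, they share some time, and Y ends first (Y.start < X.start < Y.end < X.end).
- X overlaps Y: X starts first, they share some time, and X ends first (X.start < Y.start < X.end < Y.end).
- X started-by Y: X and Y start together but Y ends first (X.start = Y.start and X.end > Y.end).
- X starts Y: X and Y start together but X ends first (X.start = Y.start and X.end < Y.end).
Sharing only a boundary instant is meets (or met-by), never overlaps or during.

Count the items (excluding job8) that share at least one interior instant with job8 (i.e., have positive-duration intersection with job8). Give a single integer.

Target job8 = [July 12, July 25].
job4 [July 15, July 23] → during → counts.
job5 [July 14, July 22] → during → counts.
job6 [July 15, July 21] → during → counts.
job7 [July 1, July 14] → overlaps → counts.
job9 [July 15, July 18] → during → counts.
Total: 5.

5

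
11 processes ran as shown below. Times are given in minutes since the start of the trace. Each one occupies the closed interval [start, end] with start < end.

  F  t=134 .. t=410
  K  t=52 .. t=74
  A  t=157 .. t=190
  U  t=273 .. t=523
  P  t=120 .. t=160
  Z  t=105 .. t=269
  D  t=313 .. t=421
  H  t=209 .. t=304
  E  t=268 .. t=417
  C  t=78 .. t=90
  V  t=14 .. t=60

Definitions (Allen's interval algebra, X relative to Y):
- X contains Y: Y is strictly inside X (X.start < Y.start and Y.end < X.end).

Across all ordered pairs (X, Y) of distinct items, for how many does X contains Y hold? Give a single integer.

Checking all 110 ordered pairs for relation 'contains'; matching pairs in alphabetical order:
(F, A): F contains A ✓
(F, H): F contains H ✓
(U, D): U contains D ✓
(Z, A): Z contains A ✓
(Z, P): Z contains P ✓
Count: 5.

5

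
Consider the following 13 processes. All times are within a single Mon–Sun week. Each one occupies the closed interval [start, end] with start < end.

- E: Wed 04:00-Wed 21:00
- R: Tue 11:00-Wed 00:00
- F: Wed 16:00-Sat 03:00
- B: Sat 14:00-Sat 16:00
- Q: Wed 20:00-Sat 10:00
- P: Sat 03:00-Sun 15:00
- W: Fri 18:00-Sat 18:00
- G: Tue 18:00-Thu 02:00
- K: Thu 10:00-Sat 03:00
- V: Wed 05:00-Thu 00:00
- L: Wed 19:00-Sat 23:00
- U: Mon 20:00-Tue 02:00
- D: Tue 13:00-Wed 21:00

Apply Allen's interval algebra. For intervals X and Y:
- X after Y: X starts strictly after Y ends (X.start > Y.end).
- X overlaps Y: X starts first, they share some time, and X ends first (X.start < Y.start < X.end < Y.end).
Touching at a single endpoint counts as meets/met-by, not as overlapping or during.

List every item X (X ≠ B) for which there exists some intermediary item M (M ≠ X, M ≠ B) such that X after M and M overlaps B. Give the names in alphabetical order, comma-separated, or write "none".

Target B = [Sat 14:00, Sat 16:00].
Intermediaries M with M overlaps B: none.
Union: none.

none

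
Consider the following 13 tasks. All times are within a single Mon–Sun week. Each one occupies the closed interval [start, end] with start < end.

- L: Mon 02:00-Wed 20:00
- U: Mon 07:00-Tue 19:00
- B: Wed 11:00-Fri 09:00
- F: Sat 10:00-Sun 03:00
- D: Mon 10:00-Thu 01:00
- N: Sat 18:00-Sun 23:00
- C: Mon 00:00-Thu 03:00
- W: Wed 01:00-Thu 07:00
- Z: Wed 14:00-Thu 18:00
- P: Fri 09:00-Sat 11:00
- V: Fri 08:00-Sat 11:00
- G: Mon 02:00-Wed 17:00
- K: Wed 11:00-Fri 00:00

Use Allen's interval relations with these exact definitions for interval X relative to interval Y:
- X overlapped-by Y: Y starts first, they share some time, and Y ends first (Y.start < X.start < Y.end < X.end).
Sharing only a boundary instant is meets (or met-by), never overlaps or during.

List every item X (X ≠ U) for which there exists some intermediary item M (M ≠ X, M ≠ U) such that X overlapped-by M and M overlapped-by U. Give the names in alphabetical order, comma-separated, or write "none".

B, K, W, Z

Target U = [Mon 07:00, Tue 19:00].
Intermediaries M with M overlapped-by U: D.
Via D — items with X overlapped-by D: B, K, W, Z.
Union: B, K, W, Z.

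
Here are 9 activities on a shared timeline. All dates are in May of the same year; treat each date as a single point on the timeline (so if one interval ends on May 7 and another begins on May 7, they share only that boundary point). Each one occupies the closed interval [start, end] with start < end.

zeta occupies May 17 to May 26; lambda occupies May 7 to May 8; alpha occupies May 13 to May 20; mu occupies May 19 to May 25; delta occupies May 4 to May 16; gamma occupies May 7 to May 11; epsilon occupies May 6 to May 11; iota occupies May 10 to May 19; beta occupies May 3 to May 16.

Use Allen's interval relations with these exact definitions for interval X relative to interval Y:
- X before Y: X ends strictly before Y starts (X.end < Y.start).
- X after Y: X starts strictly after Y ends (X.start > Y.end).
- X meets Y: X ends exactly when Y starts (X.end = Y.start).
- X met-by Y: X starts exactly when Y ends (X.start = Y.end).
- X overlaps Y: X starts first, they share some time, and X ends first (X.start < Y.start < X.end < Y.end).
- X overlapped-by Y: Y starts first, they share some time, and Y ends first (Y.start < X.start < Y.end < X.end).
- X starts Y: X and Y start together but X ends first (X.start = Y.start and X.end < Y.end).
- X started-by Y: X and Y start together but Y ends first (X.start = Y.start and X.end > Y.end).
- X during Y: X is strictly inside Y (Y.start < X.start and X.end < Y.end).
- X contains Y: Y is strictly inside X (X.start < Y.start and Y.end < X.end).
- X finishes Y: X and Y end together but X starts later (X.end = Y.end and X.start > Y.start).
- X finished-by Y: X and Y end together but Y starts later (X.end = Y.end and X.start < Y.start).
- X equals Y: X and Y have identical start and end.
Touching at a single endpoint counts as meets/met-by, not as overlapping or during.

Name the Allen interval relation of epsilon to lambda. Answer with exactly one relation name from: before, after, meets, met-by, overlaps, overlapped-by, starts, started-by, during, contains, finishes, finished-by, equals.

contains

epsilon = [May 6, May 11]; lambda = [May 7, May 8].
Compare endpoints: epsilon.start < lambda.start, epsilon.start < lambda.end, epsilon.end > lambda.start, epsilon.end > lambda.end.
That pattern is 'contains'.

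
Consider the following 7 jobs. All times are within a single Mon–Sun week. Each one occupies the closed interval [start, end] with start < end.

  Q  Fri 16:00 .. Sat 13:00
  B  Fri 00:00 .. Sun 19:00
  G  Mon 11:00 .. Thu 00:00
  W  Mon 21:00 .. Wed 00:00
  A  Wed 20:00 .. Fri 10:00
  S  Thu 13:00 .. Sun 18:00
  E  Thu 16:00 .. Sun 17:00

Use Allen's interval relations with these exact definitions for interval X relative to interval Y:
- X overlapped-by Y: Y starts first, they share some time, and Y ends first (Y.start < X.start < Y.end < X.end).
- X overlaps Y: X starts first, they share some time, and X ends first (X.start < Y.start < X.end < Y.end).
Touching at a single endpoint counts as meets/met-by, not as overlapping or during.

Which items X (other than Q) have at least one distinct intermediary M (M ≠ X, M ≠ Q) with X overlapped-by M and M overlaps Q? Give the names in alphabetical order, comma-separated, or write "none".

Target Q = [Fri 16:00, Sat 13:00].
Intermediaries M with M overlaps Q: none.
Union: none.

none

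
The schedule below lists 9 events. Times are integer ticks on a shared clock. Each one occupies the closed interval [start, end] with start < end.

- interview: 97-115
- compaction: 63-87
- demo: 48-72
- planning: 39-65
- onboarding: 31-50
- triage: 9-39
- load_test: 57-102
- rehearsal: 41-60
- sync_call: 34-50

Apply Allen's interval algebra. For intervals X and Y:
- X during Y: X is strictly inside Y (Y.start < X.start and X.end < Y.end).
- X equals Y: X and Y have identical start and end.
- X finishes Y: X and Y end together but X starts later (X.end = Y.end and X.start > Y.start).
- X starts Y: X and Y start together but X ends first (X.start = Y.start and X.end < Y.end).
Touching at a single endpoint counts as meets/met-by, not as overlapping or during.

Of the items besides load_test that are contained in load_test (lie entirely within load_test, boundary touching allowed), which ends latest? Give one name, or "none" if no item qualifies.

compaction

Target load_test = [57, 102].
compaction [63, 87] → during → candidate.
demo [48, 72] → overlaps → excluded.
interview [97, 115] → overlapped-by → excluded.
onboarding [31, 50] → before → excluded.
planning [39, 65] → overlaps → excluded.
rehearsal [41, 60] → overlaps → excluded.
sync_call [34, 50] → before → excluded.
triage [9, 39] → before → excluded.
Among candidates, latest end is 87 → compaction.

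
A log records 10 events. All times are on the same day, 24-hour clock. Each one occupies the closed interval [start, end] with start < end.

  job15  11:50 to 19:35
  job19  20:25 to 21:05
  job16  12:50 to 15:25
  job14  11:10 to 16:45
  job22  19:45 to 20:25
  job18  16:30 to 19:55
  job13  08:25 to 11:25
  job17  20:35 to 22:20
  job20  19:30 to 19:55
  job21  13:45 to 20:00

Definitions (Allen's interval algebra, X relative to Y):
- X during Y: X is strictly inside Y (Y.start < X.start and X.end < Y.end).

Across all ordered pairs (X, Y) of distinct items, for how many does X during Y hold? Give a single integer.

Checking all 90 ordered pairs for relation 'during'; matching pairs in alphabetical order:
(job16, job14): job16 during job14 ✓
(job16, job15): job16 during job15 ✓
(job18, job21): job18 during job21 ✓
(job20, job21): job20 during job21 ✓
Count: 4.

4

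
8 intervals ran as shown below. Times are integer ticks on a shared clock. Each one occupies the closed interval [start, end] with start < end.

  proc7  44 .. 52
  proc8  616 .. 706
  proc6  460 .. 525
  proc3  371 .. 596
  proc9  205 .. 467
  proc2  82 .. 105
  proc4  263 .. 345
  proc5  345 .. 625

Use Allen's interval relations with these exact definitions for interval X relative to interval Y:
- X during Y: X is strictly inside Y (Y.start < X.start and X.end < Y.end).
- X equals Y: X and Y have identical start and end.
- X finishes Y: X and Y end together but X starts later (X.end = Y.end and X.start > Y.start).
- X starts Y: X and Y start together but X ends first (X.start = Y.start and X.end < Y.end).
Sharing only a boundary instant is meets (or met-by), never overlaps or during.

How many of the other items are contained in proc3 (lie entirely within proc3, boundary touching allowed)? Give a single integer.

1

Target proc3 = [371, 596].
proc2 [82, 105] → before → no.
proc4 [263, 345] → before → no.
proc5 [345, 625] → contains → no.
proc6 [460, 525] → during → counts.
proc7 [44, 52] → before → no.
proc8 [616, 706] → after → no.
proc9 [205, 467] → overlaps → no.
Total: 1.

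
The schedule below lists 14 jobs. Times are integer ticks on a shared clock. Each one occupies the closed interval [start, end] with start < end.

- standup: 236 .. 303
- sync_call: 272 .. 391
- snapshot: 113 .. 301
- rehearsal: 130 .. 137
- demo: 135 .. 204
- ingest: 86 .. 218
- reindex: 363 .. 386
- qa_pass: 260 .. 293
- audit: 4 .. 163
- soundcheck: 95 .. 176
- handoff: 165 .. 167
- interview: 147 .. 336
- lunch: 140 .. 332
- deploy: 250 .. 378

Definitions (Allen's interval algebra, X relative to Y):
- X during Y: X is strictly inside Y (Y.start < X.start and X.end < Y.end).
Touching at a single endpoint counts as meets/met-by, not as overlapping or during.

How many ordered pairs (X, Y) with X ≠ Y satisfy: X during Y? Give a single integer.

21

Checking all 182 ordered pairs for relation 'during'; matching pairs in alphabetical order:
(demo, ingest): demo during ingest ✓
(demo, snapshot): demo during snapshot ✓
(handoff, demo): handoff during demo ✓
(handoff, ingest): handoff during ingest ✓
(handoff, interview): handoff during interview ✓
(handoff, lunch): handoff during lunch ✓
(handoff, snapshot): handoff during snapshot ✓
(handoff, soundcheck): handoff during soundcheck ✓
(qa_pass, deploy): qa_pass during deploy ✓
(qa_pass, interview): qa_pass during interview ✓
(qa_pass, lunch): qa_pass during lunch ✓
(qa_pass, snapshot): qa_pass during snapshot ✓
(qa_pass, standup): qa_pass during standup ✓
(rehearsal, audit): rehearsal during audit ✓
(rehearsal, ingest): rehearsal during ingest ✓
(rehearsal, snapshot): rehearsal during snapshot ✓
(rehearsal, soundcheck): rehearsal during soundcheck ✓
(reindex, sync_call): reindex during sync_call ✓
(soundcheck, ingest): soundcheck during ingest ✓
(standup, interview): standup during interview ✓
(standup, lunch): standup during lunch ✓
Count: 21.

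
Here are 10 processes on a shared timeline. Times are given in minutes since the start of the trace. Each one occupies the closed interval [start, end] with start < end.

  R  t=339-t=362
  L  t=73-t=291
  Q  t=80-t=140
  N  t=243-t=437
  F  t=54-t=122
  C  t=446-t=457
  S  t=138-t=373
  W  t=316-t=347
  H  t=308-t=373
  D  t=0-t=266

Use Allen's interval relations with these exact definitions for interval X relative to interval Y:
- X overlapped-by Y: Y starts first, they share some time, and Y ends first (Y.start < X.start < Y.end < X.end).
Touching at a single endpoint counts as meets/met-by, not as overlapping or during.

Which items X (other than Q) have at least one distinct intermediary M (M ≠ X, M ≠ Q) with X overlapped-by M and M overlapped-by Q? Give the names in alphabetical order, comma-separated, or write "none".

N

Target Q = [t=80, t=140].
Intermediaries M with M overlapped-by Q: S.
Via S — items with X overlapped-by S: N.
Union: N.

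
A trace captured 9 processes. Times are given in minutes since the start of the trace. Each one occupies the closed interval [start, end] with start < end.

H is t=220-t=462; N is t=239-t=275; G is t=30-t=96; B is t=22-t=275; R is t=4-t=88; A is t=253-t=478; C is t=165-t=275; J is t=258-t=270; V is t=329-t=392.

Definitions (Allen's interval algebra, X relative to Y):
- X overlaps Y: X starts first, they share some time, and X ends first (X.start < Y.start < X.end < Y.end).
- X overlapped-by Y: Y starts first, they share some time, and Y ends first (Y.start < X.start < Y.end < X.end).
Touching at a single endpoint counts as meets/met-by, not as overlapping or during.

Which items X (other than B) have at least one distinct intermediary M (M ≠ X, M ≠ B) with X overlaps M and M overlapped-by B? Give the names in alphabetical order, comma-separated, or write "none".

Target B = [t=22, t=275].
Intermediaries M with M overlapped-by B: A, H.
Via A — items with X overlaps A: C, H, N.
Via H — items with X overlaps H: C.
Union: C, H, N.

C, H, N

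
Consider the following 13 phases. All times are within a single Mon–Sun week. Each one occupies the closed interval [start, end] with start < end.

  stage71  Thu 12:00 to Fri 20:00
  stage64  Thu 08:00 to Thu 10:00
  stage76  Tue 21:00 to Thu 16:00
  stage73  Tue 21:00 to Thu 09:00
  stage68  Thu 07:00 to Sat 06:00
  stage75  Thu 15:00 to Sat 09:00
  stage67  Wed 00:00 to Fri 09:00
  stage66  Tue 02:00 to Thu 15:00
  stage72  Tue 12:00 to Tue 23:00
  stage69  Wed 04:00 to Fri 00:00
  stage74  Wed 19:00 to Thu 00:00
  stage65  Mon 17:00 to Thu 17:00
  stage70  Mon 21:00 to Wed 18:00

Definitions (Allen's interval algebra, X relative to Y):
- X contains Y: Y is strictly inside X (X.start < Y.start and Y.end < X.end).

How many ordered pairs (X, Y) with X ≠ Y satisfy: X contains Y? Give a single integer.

Checking all 156 ordered pairs for relation 'contains'; matching pairs in alphabetical order:
(stage65, stage64): stage65 contains stage64 ✓
(stage65, stage66): stage65 contains stage66 ✓
(stage65, stage70): stage65 contains stage70 ✓
(stage65, stage72): stage65 contains stage72 ✓
(stage65, stage73): stage65 contains stage73 ✓
(stage65, stage74): stage65 contains stage74 ✓
(stage65, stage76): stage65 contains stage76 ✓
(stage66, stage64): stage66 contains stage64 ✓
(stage66, stage72): stage66 contains stage72 ✓
(stage66, stage73): stage66 contains stage73 ✓
(stage66, stage74): stage66 contains stage74 ✓
(stage67, stage64): stage67 contains stage64 ✓
(stage67, stage69): stage67 contains stage69 ✓
(stage67, stage74): stage67 contains stage74 ✓
(stage68, stage64): stage68 contains stage64 ✓
(stage68, stage71): stage68 contains stage71 ✓
(stage69, stage64): stage69 contains stage64 ✓
(stage69, stage74): stage69 contains stage74 ✓
(stage70, stage72): stage70 contains stage72 ✓
(stage73, stage74): stage73 contains stage74 ✓
(stage76, stage64): stage76 contains stage64 ✓
(stage76, stage74): stage76 contains stage74 ✓
Count: 22.

22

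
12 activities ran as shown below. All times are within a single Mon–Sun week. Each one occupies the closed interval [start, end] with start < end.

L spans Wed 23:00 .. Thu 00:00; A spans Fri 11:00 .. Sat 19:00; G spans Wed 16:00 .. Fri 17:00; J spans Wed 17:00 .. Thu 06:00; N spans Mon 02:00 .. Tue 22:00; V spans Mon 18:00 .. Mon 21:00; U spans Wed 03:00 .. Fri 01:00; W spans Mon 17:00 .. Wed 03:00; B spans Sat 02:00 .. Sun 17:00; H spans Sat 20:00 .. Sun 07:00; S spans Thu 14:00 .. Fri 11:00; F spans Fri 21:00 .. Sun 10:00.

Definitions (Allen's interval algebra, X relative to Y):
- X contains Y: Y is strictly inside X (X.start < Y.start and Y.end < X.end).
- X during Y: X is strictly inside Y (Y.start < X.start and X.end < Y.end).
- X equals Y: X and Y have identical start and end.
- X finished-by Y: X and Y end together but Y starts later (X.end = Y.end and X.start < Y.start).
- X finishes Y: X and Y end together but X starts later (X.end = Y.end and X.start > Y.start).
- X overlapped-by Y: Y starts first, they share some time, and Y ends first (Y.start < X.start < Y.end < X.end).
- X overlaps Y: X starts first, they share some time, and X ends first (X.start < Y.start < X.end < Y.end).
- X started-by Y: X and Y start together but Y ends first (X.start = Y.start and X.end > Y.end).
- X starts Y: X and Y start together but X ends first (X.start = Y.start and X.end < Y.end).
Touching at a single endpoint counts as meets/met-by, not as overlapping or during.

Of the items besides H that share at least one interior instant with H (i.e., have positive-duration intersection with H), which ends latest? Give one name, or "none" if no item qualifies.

B

Target H = [Sat 20:00, Sun 07:00].
A [Fri 11:00, Sat 19:00] → before → excluded.
B [Sat 02:00, Sun 17:00] → contains → candidate.
F [Fri 21:00, Sun 10:00] → contains → candidate.
G [Wed 16:00, Fri 17:00] → before → excluded.
J [Wed 17:00, Thu 06:00] → before → excluded.
L [Wed 23:00, Thu 00:00] → before → excluded.
N [Mon 02:00, Tue 22:00] → before → excluded.
S [Thu 14:00, Fri 11:00] → before → excluded.
U [Wed 03:00, Fri 01:00] → before → excluded.
V [Mon 18:00, Mon 21:00] → before → excluded.
W [Mon 17:00, Wed 03:00] → before → excluded.
Among candidates, latest end is Sun 17:00 → B.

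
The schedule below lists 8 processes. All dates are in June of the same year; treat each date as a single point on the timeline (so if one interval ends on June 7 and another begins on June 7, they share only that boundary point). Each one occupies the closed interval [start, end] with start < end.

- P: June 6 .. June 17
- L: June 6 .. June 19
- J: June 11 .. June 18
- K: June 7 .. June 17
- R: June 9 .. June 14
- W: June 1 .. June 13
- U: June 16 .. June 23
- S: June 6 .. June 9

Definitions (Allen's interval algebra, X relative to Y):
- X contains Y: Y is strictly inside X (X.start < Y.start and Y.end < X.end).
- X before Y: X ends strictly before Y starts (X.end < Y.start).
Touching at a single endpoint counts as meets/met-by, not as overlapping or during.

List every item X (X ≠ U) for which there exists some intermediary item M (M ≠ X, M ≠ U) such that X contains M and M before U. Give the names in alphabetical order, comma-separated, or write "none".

K, L, P, W

Target U = [June 16, June 23].
Intermediaries M with M before U: R, S, W.
Via R — items with X contains R: K, L, P.
Via S — items with X contains S: W.
Via W — items with X contains W: none.
Union: K, L, P, W.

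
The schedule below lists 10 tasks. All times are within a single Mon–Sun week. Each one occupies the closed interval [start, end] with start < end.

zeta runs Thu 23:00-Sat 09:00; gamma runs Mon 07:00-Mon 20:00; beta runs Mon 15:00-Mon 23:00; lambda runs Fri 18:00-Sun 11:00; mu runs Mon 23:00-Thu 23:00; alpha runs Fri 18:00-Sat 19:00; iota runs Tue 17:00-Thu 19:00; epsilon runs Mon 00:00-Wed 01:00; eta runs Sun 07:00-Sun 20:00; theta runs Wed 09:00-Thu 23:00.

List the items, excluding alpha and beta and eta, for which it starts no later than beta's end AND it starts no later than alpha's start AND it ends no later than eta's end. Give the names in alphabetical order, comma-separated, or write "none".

epsilon, gamma, mu

Conditions: its start is no later than beta's end (X.start <= Mon 23:00) AND its start is no later than alpha's start (X.start <= Fri 18:00) AND its end is no later than eta's end (X.end <= Sun 20:00).
epsilon: start Mon 00:00 <= Mon 23:00? ✓; start Mon 00:00 <= Fri 18:00? ✓; end Wed 01:00 <= Sun 20:00? ✓ → yes.
gamma: start Mon 07:00 <= Mon 23:00? ✓; start Mon 07:00 <= Fri 18:00? ✓; end Mon 20:00 <= Sun 20:00? ✓ → yes.
iota: start Tue 17:00 <= Mon 23:00? ✗; start Tue 17:00 <= Fri 18:00? ✓; end Thu 19:00 <= Sun 20:00? ✓ → no.
lambda: start Fri 18:00 <= Mon 23:00? ✗; start Fri 18:00 <= Fri 18:00? ✓; end Sun 11:00 <= Sun 20:00? ✓ → no.
mu: start Mon 23:00 <= Mon 23:00? ✓; start Mon 23:00 <= Fri 18:00? ✓; end Thu 23:00 <= Sun 20:00? ✓ → yes.
theta: start Wed 09:00 <= Mon 23:00? ✗; start Wed 09:00 <= Fri 18:00? ✓; end Thu 23:00 <= Sun 20:00? ✓ → no.
zeta: start Thu 23:00 <= Mon 23:00? ✗; start Thu 23:00 <= Fri 18:00? ✓; end Sat 09:00 <= Sun 20:00? ✓ → no.
Result: epsilon, gamma, mu.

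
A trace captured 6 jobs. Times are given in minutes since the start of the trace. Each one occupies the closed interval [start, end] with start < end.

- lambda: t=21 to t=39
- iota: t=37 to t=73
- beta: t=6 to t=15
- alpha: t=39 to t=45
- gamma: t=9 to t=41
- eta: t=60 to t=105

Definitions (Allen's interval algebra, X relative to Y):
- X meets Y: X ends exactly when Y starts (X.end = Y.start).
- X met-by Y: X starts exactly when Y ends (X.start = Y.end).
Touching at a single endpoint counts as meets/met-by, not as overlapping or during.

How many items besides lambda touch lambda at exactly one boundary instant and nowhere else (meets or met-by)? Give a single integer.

1

Target lambda = [t=21, t=39].
alpha [t=39, t=45] → met-by → counts.
beta [t=6, t=15] → before → no.
eta [t=60, t=105] → after → no.
gamma [t=9, t=41] → contains → no.
iota [t=37, t=73] → overlapped-by → no.
Total: 1.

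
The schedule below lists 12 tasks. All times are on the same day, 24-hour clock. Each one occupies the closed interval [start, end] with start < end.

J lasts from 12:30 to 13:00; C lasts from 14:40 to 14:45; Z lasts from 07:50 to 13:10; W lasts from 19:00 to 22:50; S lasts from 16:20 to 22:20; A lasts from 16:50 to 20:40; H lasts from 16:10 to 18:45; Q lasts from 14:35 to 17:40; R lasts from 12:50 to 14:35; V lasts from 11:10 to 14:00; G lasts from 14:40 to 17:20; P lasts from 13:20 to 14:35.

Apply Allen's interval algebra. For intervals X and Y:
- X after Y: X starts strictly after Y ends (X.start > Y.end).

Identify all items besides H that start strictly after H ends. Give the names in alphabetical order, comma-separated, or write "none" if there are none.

Target H = [16:10, 18:45].
A [16:50, 20:40] → overlapped-by → no.
C [14:40, 14:45] → before → no.
G [14:40, 17:20] → overlaps → no.
J [12:30, 13:00] → before → no.
P [13:20, 14:35] → before → no.
Q [14:35, 17:40] → overlaps → no.
R [12:50, 14:35] → before → no.
S [16:20, 22:20] → overlapped-by → no.
V [11:10, 14:00] → before → no.
W [19:00, 22:50] → after → yes.
Z [07:50, 13:10] → before → no.
Result: W.

W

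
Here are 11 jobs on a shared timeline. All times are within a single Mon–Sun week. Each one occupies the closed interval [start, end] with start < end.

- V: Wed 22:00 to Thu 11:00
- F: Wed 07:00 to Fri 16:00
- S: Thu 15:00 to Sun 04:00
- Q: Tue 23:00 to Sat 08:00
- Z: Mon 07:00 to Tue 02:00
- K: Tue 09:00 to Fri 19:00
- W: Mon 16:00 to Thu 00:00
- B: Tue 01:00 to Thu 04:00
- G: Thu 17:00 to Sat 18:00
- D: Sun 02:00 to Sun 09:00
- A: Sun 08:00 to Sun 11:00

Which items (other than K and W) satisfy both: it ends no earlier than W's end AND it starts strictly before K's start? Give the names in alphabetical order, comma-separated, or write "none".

B

Conditions: its end is no earlier than W's end (X.end >= Thu 00:00) AND its start is strictly before K's start (X.start < Tue 09:00).
A: end Sun 11:00 >= Thu 00:00? ✓; start Sun 08:00 < Tue 09:00? ✗ → no.
B: end Thu 04:00 >= Thu 00:00? ✓; start Tue 01:00 < Tue 09:00? ✓ → yes.
D: end Sun 09:00 >= Thu 00:00? ✓; start Sun 02:00 < Tue 09:00? ✗ → no.
F: end Fri 16:00 >= Thu 00:00? ✓; start Wed 07:00 < Tue 09:00? ✗ → no.
G: end Sat 18:00 >= Thu 00:00? ✓; start Thu 17:00 < Tue 09:00? ✗ → no.
Q: end Sat 08:00 >= Thu 00:00? ✓; start Tue 23:00 < Tue 09:00? ✗ → no.
S: end Sun 04:00 >= Thu 00:00? ✓; start Thu 15:00 < Tue 09:00? ✗ → no.
V: end Thu 11:00 >= Thu 00:00? ✓; start Wed 22:00 < Tue 09:00? ✗ → no.
Z: end Tue 02:00 >= Thu 00:00? ✗; start Mon 07:00 < Tue 09:00? ✓ → no.
Result: B.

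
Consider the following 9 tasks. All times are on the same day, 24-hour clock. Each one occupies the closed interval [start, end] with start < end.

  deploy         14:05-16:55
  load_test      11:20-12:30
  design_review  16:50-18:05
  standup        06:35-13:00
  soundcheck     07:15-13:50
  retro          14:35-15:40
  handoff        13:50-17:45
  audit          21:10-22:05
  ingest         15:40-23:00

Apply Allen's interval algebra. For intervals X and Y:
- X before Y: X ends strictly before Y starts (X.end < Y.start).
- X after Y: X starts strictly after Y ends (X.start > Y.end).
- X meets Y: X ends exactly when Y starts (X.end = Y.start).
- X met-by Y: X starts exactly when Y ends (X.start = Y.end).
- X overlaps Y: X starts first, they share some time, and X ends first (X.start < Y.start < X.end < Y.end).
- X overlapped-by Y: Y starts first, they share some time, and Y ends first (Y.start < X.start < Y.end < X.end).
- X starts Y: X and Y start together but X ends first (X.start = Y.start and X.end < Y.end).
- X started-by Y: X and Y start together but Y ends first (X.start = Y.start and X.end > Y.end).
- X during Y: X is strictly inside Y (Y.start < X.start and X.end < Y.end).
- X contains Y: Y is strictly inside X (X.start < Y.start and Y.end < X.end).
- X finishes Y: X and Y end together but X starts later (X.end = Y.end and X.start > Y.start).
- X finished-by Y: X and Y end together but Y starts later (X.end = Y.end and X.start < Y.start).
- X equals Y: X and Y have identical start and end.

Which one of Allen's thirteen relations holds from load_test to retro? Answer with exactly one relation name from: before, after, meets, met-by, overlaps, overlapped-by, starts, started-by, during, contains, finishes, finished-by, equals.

load_test = [11:20, 12:30]; retro = [14:35, 15:40].
Compare endpoints: load_test.start < retro.start, load_test.start < retro.end, load_test.end < retro.start, load_test.end < retro.end.
That pattern is 'before'.

before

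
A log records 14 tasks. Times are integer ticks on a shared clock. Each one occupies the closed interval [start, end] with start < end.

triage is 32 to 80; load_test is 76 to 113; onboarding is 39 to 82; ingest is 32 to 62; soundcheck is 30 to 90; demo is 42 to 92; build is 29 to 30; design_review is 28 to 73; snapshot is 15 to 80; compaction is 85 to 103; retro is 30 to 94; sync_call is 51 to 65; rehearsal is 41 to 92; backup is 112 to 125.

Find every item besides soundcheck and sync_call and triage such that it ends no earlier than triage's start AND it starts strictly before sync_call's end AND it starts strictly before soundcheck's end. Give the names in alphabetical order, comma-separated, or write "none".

Conditions: its end is no earlier than triage's start (X.end >= 32) AND its start is strictly before sync_call's end (X.start < 65) AND its start is strictly before soundcheck's end (X.start < 90).
backup: end 125 >= 32? ✓; start 112 < 65? ✗; start 112 < 90? ✗ → no.
build: end 30 >= 32? ✗; start 29 < 65? ✓; start 29 < 90? ✓ → no.
compaction: end 103 >= 32? ✓; start 85 < 65? ✗; start 85 < 90? ✓ → no.
demo: end 92 >= 32? ✓; start 42 < 65? ✓; start 42 < 90? ✓ → yes.
design_review: end 73 >= 32? ✓; start 28 < 65? ✓; start 28 < 90? ✓ → yes.
ingest: end 62 >= 32? ✓; start 32 < 65? ✓; start 32 < 90? ✓ → yes.
load_test: end 113 >= 32? ✓; start 76 < 65? ✗; start 76 < 90? ✓ → no.
onboarding: end 82 >= 32? ✓; start 39 < 65? ✓; start 39 < 90? ✓ → yes.
rehearsal: end 92 >= 32? ✓; start 41 < 65? ✓; start 41 < 90? ✓ → yes.
retro: end 94 >= 32? ✓; start 30 < 65? ✓; start 30 < 90? ✓ → yes.
snapshot: end 80 >= 32? ✓; start 15 < 65? ✓; start 15 < 90? ✓ → yes.
Result: demo, design_review, ingest, onboarding, rehearsal, retro, snapshot.

demo, design_review, ingest, onboarding, rehearsal, retro, snapshot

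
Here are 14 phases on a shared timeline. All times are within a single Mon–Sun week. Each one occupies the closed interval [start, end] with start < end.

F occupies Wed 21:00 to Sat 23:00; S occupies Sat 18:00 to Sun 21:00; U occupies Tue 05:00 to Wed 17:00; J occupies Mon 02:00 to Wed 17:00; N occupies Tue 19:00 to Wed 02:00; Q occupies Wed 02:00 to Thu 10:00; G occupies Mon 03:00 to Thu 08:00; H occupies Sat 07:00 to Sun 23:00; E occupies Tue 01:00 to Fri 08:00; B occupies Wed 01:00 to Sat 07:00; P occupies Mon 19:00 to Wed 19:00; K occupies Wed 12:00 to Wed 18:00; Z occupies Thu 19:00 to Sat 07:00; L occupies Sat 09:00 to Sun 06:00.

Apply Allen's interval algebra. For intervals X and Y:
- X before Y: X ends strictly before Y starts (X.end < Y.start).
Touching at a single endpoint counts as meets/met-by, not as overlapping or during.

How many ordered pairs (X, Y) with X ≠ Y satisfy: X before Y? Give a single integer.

Checking all 182 ordered pairs for relation 'before'; matching pairs in alphabetical order:
(B, L): B before L ✓
(B, S): B before S ✓
(E, H): E before H ✓
(E, L): E before L ✓
(E, S): E before S ✓
(G, H): G before H ✓
(G, L): G before L ✓
(G, S): G before S ✓
(G, Z): G before Z ✓
(J, F): J before F ✓
(J, H): J before H ✓
(J, L): J before L ✓
(J, S): J before S ✓
(J, Z): J before Z ✓
(K, F): K before F ✓
(K, H): K before H ✓
(K, L): K before L ✓
(K, S): K before S ✓
(K, Z): K before Z ✓
(N, F): N before F ✓
(N, H): N before H ✓
(N, K): N before K ✓
(N, L): N before L ✓
(N, S): N before S ✓
... plus 17 further pairs not listed.
Count: 41.

41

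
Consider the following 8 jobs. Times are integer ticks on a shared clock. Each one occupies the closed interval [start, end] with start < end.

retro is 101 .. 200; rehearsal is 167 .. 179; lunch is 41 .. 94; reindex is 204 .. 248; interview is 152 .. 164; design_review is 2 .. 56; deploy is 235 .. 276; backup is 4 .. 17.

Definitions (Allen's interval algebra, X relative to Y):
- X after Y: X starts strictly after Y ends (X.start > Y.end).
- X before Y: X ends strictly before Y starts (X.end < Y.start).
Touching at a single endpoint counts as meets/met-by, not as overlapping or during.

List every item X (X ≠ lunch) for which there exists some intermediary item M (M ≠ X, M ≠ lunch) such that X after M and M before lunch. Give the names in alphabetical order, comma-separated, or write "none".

Target lunch = [41, 94].
Intermediaries M with M before lunch: backup.
Via backup — items with X after backup: deploy, interview, rehearsal, reindex, retro.
Union: deploy, interview, rehearsal, reindex, retro.

deploy, interview, rehearsal, reindex, retro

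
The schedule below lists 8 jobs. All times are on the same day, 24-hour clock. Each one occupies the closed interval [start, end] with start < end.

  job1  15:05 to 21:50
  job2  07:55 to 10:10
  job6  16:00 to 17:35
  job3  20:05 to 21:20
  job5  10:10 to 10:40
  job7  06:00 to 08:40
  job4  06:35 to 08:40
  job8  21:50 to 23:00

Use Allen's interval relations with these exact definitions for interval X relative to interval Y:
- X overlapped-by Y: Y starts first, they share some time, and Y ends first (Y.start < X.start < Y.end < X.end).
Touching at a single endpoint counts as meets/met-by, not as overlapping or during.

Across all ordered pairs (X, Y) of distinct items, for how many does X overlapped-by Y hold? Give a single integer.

Checking all 56 ordered pairs for relation 'overlapped-by'; matching pairs in alphabetical order:
(job2, job4): job2 overlapped-by job4 ✓
(job2, job7): job2 overlapped-by job7 ✓
Count: 2.

2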